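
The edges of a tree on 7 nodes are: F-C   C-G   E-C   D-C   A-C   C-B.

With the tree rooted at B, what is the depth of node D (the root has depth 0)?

2

Climbing from D to the root: D – C – B. That's 2 steps.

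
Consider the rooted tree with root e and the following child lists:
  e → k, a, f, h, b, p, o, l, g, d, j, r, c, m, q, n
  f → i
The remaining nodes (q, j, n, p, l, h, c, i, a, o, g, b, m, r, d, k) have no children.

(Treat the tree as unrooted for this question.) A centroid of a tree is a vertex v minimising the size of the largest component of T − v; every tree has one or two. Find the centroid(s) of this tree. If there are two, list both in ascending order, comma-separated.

Delete e: the remaining components have sizes 2, 1, 1, 1, 1, 1, 1, 1, 1, 1, 1, 1, 1, 1, 1, 1. Max 2 ≤ 9, so e is a centroid.
Every other node leaves some component of size > 9, so the centroid is unique.

e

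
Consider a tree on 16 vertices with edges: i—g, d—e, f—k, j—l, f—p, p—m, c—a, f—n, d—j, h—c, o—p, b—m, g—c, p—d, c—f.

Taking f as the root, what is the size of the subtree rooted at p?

8

The subtree rooted at p contains: p, o, m, d, b, e, j, l — 8 nodes.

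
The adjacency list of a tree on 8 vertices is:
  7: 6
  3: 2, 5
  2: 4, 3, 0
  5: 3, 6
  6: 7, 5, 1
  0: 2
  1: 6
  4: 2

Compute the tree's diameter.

5

A longest path is 7-6-5-3-2-0, with 5 edges.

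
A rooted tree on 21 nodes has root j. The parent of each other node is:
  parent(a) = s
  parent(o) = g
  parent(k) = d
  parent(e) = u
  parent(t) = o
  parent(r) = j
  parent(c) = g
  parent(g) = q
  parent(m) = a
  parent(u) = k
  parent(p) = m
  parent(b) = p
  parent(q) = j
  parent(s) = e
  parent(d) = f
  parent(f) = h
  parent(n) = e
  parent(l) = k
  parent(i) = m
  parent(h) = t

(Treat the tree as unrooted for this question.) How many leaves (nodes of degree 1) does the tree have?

Exactly 6 nodes have a single neighbour: b, c, i, l, n, r.

6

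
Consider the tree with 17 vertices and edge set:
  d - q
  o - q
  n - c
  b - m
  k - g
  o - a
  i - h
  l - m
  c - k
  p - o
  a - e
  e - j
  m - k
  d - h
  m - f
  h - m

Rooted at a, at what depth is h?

a–o–q–d–h — 4 edges.

4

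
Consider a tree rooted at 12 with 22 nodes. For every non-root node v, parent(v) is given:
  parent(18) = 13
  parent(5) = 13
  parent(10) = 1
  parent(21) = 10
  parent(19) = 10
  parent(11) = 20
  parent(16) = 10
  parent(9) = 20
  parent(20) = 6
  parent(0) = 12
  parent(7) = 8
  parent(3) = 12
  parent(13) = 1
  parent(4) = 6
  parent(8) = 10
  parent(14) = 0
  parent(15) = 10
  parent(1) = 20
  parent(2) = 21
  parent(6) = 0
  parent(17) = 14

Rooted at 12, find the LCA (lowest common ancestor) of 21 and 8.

Path 21→root: 21 10 1 20 6 0 12; path 8→root: 8 10 1 20 6 0 12.
First common node: 10.

10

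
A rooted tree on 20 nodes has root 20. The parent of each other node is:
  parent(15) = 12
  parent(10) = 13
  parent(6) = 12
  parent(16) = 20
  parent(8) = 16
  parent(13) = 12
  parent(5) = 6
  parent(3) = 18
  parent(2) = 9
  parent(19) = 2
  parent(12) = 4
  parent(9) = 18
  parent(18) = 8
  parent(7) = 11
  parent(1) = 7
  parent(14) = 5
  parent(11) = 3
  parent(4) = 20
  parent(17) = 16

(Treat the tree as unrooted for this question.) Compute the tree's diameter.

Starting from 14, a farthest node is 1 at distance 12.
One longest path: 14–5–6–12–4–20–16–8–18–3–11–7–1.
So the diameter is 12.

12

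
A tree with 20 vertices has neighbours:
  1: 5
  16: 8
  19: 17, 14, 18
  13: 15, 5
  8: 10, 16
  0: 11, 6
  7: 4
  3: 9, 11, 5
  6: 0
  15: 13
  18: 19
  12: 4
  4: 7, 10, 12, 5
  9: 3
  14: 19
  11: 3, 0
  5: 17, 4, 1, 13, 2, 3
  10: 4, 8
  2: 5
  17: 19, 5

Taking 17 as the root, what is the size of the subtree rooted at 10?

3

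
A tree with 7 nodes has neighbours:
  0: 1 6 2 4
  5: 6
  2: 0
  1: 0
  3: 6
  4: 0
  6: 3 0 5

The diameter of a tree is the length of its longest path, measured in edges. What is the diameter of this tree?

3

A longest path is 3–6–0–2, with 3 edges.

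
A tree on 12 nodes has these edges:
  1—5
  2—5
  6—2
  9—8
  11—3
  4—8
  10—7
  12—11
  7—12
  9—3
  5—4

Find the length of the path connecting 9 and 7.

4

9 - 3 - 11 - 12 - 7: 4 edges.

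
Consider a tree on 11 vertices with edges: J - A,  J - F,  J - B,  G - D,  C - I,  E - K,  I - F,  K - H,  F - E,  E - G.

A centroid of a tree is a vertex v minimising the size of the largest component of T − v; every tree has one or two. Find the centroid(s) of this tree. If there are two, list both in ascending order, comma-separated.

Delete F: the remaining components have sizes 5, 3, 2. Max 5 ≤ 5, so F is a centroid.
Every other node leaves some component of size > 5, so the centroid is unique.

F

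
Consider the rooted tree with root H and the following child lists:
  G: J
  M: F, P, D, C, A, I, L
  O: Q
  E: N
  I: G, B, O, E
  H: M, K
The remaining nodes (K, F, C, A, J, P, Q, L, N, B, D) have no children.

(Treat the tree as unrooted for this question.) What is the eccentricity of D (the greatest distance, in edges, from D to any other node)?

4

A farthest node from D is J (Q, N also at distance 4).
The path D – M – I – G – J has 4 edges.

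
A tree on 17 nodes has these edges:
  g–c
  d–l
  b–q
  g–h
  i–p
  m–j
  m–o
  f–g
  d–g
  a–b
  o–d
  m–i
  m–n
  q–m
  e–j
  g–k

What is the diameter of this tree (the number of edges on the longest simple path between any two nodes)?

Starting from k, a farthest node is a at distance 7.
One longest path: k–g–d–o–m–q–b–a.
So the diameter is 7.

7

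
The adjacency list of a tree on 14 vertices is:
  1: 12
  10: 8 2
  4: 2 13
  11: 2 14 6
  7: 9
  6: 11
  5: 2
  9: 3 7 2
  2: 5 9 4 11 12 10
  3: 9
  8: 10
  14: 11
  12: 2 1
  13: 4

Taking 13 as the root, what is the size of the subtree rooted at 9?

9's subtree: {9, 7, 3}, size 3.

3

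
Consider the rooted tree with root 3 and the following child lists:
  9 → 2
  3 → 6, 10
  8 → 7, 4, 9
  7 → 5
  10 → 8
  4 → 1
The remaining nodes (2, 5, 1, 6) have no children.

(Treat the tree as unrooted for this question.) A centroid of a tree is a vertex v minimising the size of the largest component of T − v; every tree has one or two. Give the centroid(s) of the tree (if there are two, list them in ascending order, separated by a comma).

Delete 8: the remaining components have sizes 3, 2, 2, 2. Max 3 ≤ 5, so 8 is a centroid.
Every other node leaves some component of size > 5, so the centroid is unique.

8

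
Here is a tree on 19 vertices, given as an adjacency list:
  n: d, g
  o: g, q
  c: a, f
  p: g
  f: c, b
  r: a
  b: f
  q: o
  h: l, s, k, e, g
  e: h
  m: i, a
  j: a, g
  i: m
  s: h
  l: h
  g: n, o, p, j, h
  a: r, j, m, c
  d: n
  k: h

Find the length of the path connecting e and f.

The path is e - h - g - j - a - c - f, which has 6 edges.

6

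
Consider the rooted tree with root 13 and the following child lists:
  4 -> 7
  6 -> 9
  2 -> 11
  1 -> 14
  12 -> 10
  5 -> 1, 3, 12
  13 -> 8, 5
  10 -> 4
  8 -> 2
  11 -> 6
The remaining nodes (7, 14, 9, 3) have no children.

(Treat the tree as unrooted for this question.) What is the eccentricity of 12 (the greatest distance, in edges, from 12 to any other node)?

7

The node farthest from 12 is 9, via 12 – 5 – 13 – 8 – 2 – 11 – 6 – 9 — 7 edges.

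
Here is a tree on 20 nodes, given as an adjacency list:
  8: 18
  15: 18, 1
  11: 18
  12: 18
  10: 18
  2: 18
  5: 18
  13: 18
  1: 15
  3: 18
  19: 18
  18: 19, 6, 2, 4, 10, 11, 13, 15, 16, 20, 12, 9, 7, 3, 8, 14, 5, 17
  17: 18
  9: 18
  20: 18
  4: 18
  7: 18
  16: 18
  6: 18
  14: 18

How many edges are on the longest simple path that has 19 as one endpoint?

3

A farthest node from 19 is 1.
The path 19-18-15-1 has 3 edges.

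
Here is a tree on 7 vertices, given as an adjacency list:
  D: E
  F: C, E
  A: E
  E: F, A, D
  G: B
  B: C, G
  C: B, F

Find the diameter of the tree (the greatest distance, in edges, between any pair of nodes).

5

A longest path is G-B-C-F-E-D, with 5 edges.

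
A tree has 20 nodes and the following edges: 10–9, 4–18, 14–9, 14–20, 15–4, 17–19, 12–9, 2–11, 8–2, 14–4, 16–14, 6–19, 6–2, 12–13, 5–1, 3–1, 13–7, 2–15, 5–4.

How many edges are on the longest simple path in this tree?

10

A longest path is 17 – 19 – 6 – 2 – 15 – 4 – 14 – 9 – 12 – 13 – 7, with 10 edges.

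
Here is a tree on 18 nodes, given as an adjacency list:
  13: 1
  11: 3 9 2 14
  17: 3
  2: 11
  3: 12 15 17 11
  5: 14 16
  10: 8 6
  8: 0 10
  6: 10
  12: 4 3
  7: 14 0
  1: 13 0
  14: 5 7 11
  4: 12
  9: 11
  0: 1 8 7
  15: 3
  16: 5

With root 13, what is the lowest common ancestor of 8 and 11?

Path 8→root: 8 0 1 13; path 11→root: 11 14 7 0 1 13.
First common node: 0.

0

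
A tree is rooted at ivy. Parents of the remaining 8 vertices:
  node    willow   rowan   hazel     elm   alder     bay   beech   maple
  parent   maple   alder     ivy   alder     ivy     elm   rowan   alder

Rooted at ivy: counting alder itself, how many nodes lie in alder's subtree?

7

Descendants of alder (including itself): alder, rowan, maple, elm, beech, willow, bay. That's 7.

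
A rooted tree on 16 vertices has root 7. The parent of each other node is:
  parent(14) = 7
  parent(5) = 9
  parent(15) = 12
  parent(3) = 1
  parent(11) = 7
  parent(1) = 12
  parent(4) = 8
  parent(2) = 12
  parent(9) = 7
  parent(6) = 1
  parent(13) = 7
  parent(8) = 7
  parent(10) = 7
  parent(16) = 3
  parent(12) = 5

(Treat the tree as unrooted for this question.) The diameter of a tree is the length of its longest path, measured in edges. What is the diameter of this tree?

BFS from 4 reaches 16 last, at distance 8; BFS from 16 confirms no node is farther.
Path: 4–8–7–9–5–12–1–3–16.

8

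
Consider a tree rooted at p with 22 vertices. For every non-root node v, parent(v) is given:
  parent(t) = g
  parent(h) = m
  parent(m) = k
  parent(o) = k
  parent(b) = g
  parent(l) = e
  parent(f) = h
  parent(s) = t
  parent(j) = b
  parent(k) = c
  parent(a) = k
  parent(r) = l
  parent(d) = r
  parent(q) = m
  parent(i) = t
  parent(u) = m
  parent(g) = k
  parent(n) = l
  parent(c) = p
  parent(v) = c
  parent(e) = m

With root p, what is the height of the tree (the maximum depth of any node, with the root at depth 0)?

d sits deepest: p-c-k-m-e-l-r-d — 7 edges from the root.

7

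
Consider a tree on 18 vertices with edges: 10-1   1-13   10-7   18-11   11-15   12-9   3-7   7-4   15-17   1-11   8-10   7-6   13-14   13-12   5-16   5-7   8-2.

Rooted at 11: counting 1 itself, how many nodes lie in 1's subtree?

14

1's subtree: {1, 13, 10, 14, 12, 8, 7, 9, 2, 5, 4, 3, 6, 16}, size 14.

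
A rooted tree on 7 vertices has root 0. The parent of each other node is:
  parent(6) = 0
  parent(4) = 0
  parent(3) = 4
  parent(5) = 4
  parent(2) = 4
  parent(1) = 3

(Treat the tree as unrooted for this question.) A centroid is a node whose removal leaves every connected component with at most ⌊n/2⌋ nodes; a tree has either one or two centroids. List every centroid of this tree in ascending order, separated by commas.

4

Removing 4 splits the tree into components of sizes 2, 2, 1, 1; the largest is 2 ≤ ⌊7/2⌋ = 3.
No neighbour of 4 does as well, so 4 is the unique centroid.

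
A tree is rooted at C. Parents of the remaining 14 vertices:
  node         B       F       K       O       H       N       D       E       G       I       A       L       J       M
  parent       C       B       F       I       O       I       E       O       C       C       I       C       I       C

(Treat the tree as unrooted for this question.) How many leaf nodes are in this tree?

9

The leaves are A, D, G, H, J, K, L, M, N.
That is 9 leaves.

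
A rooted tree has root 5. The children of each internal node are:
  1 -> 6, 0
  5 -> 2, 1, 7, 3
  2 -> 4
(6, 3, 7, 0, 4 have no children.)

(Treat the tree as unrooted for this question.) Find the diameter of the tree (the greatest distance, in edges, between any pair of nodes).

4

A longest path is 6 - 1 - 5 - 2 - 4, with 4 edges.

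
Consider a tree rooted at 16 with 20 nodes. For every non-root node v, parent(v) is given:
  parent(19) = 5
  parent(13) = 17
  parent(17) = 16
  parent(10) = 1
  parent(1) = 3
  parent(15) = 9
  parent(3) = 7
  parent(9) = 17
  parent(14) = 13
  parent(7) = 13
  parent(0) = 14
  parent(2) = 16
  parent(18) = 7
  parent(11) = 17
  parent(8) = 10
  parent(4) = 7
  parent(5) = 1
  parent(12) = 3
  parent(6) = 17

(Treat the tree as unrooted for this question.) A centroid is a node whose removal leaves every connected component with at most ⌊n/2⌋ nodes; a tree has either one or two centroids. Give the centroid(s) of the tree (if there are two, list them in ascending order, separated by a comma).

Delete 7: the remaining components have sizes 10, 7, 1, 1. Max 10 ≤ 10, so 7 is a centroid.
Its neighbour 13 also leaves a largest component of size 10, so both are centroids.

7, 13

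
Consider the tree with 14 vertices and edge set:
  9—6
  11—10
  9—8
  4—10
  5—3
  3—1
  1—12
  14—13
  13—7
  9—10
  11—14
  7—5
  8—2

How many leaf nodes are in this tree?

Exactly 4 nodes have a single neighbour: 2, 4, 6, 12.

4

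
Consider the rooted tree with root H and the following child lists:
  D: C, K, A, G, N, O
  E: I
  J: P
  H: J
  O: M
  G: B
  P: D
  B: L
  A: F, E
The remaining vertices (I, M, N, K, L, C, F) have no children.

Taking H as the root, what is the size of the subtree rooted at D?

13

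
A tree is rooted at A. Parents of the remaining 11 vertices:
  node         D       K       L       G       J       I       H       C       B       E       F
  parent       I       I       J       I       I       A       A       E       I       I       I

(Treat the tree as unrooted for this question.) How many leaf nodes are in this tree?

8

Degree-1 nodes: B, C, D, F, G, H, K, L — 8 of them.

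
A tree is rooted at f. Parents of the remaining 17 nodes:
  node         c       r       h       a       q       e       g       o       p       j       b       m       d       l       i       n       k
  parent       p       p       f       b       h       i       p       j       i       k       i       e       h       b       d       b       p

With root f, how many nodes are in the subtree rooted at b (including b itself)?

4

Descendants of b (including itself): b, a, l, n. That's 4.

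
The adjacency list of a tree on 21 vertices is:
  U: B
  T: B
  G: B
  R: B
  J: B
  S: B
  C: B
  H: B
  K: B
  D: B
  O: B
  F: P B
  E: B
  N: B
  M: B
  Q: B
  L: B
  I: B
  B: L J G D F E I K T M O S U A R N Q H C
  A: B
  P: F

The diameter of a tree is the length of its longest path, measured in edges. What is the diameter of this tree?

Starting from P, a farthest node is R at distance 3.
One longest path: P – F – B – R.
So the diameter is 3.

3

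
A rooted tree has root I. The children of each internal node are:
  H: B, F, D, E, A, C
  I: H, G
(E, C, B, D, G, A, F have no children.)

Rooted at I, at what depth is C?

2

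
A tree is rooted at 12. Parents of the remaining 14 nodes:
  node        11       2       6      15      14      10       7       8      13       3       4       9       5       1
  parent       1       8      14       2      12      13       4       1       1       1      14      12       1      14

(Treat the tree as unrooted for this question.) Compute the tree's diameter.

A longest path is 9-12-14-1-8-2-15, with 6 edges.

6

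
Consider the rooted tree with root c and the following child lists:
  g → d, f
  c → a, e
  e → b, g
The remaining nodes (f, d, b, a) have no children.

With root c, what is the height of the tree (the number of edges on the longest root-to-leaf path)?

d sits deepest: c-e-g-d — 3 edges from the root.

3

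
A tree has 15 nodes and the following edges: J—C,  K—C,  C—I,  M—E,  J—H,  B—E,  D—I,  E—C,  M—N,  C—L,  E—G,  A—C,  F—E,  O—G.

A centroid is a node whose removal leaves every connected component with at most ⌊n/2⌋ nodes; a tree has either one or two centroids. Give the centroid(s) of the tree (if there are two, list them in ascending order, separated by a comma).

C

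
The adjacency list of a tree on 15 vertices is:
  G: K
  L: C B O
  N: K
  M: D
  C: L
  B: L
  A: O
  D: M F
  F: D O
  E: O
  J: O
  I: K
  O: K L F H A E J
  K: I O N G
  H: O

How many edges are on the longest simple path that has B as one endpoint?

A farthest node from B is M.
The path B–L–O–F–D–M has 5 edges.

5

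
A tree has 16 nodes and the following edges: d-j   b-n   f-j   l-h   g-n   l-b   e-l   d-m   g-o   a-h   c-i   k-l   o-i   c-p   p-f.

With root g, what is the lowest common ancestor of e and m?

g

Ancestors of e (toward the root): e, l, b, n, g.
Ancestors of m: m, d, j, f, p, c, i, o, g.
The deepest node appearing in both lists is g.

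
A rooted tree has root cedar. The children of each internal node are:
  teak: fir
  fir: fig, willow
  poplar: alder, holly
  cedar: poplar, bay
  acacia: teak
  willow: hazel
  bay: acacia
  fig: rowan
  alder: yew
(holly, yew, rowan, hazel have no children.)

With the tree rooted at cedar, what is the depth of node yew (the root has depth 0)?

3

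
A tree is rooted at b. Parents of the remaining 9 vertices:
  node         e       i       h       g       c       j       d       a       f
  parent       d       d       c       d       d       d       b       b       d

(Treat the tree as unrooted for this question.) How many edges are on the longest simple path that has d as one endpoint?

2

A farthest node from d is h (a also at distance 2).
The path d – c – h has 2 edges.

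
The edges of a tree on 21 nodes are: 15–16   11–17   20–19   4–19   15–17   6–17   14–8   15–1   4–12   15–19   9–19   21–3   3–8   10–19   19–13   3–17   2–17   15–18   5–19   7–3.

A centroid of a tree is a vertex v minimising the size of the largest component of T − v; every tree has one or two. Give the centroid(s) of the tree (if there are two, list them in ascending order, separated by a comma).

Removing 15 splits the tree into components of sizes 9, 8, 1, 1, 1; the largest is 9 ≤ ⌊21/2⌋ = 10.
Every other node leaves some component of size > 10, so the centroid is unique.

15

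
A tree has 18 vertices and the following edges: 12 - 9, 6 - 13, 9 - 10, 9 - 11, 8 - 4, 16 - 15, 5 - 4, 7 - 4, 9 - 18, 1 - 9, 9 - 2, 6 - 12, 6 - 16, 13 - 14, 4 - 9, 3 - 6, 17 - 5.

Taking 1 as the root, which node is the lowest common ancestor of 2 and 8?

9

Ancestors of 2 (toward the root): 2, 9, 1.
Ancestors of 8: 8, 4, 9, 1.
The deepest node appearing in both lists is 9.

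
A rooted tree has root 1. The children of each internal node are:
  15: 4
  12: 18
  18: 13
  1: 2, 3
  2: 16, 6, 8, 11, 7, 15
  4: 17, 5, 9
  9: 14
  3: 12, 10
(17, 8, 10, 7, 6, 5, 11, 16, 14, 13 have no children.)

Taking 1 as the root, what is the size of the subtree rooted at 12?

3

12's subtree: {12, 18, 13}, size 3.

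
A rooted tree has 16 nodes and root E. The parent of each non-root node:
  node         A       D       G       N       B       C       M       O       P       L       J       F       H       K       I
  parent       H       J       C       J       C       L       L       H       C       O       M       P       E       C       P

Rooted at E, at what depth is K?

E → H → O → L → C → K — 5 edges.

5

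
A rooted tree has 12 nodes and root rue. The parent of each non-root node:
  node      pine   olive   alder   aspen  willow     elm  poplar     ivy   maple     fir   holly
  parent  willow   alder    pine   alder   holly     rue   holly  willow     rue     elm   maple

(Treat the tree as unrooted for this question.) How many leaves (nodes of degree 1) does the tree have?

Exactly 5 nodes have a single neighbour: aspen, fir, ivy, olive, poplar.

5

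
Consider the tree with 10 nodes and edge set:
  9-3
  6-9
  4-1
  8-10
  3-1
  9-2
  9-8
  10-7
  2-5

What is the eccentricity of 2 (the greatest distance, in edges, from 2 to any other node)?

The node farthest from 2 is 7 (4 also at distance 4), via 2 – 9 – 8 – 10 – 7 — 4 edges.

4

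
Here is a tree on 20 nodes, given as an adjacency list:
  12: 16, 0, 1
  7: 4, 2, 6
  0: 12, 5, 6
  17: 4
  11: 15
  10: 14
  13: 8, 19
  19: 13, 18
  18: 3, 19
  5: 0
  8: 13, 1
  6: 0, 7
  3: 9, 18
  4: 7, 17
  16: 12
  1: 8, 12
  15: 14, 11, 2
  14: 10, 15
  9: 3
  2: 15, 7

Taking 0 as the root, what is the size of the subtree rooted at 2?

5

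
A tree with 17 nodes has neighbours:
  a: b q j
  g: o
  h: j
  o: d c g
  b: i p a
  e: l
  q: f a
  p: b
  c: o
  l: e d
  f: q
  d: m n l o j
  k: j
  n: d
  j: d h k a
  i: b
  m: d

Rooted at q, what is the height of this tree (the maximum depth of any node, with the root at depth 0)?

g sits deepest: q – a – j – d – o – g — 5 edges from the root.

5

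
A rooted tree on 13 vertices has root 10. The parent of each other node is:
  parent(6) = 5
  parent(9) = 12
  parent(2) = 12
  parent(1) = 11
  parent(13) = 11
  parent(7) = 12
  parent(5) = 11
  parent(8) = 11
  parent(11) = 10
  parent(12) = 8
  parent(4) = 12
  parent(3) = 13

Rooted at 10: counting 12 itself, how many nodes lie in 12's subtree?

5

Descendants of 12 (including itself): 12, 9, 4, 2, 7. That's 5.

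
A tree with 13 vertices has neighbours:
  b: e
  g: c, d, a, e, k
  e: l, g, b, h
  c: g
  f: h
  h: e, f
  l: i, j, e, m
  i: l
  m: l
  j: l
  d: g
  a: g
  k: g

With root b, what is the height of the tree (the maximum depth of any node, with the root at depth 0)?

A deepest node is c, reached by b-e-g-c.
That path has 3 edges, so the height is 3.

3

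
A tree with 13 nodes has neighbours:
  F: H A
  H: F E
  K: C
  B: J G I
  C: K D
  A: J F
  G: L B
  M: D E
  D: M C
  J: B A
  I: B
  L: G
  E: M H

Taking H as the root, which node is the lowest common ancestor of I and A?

Path I→root: I B J A F H; path A→root: A F H.
First common node: A.

A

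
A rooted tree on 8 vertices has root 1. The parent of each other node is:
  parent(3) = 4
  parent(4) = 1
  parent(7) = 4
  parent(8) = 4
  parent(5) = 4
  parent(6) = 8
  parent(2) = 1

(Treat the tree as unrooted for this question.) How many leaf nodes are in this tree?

The leaves are 2, 3, 5, 6, 7.
That is 5 leaves.

5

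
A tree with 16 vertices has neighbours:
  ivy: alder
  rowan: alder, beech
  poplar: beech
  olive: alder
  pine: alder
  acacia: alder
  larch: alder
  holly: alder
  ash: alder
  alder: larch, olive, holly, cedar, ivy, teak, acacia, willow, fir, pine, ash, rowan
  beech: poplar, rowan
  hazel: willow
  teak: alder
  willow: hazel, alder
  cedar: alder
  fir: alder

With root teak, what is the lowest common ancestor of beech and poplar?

beech

beech's ancestor chain is beech, rowan, alder, teak and poplar's is poplar, beech, rowan, alder, teak; they first meet at beech.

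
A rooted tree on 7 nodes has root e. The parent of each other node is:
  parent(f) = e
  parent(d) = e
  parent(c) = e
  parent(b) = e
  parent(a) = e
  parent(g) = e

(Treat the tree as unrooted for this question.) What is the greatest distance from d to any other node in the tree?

A farthest node from d is b (c, f, a, g also at distance 2).
The path d-e-b has 2 edges.

2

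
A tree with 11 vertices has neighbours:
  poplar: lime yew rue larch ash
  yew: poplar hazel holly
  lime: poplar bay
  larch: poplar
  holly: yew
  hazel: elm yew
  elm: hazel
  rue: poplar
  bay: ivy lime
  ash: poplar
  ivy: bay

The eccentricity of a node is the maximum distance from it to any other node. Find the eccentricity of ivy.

Distances from ivy peak at 6, attained at elm.
ivy-bay-lime-poplar-yew-hazel-elm

6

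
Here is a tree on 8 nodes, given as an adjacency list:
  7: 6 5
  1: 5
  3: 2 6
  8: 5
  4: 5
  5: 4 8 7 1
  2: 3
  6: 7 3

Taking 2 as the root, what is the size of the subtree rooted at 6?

The subtree rooted at 6 contains: 6, 7, 5, 4, 8, 1 — 6 nodes.

6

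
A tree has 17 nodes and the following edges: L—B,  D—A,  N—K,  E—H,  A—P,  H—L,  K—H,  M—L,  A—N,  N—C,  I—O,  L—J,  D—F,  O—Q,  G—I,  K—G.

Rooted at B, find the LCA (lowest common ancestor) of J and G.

Ancestors of J (toward the root): J, L, B.
Ancestors of G: G, K, H, L, B.
The deepest node appearing in both lists is L.

L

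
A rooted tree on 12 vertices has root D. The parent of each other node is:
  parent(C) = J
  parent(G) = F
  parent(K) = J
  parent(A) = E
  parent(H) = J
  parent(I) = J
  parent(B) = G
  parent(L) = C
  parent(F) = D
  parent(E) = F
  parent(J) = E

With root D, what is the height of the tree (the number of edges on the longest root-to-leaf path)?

L sits deepest: D–F–E–J–C–L — 5 edges from the root.

5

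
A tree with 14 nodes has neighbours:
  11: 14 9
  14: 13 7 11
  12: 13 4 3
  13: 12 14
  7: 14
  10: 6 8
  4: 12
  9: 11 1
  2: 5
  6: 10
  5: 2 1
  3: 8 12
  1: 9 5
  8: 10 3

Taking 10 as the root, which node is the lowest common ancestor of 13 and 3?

13's ancestor chain is 13, 12, 3, 8, 10 and 3's is 3, 8, 10; they first meet at 3.

3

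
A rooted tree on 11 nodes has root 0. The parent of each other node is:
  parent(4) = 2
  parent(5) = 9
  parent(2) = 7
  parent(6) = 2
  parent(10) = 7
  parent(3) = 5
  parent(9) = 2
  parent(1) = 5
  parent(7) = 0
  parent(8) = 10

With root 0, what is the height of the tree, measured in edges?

5

The longest root-to-leaf path is 0-7-2-9-5-1 (5 edges).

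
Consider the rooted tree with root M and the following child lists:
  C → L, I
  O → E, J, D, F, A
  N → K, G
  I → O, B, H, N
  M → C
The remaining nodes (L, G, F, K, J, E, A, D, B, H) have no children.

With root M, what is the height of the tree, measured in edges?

4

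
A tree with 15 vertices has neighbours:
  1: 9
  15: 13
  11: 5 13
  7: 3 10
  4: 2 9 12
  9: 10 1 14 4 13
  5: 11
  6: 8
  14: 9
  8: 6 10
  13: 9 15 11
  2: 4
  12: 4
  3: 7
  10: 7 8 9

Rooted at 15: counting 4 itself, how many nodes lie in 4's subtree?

4's subtree: {4, 12, 2}, size 3.

3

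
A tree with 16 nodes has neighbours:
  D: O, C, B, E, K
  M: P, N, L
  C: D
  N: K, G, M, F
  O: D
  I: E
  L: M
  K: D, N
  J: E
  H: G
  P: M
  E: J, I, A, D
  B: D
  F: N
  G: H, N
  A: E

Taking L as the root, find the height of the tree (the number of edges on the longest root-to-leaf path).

6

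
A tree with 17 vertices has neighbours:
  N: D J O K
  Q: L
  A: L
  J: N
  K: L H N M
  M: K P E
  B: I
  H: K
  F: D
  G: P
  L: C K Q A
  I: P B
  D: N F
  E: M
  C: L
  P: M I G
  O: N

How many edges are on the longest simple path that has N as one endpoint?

A farthest node from N is B.
The path N-K-M-P-I-B has 5 edges.

5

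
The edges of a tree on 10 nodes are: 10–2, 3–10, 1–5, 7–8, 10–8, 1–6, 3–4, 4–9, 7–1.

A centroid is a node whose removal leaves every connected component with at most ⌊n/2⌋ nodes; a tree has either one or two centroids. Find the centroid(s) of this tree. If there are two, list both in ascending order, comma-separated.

8, 10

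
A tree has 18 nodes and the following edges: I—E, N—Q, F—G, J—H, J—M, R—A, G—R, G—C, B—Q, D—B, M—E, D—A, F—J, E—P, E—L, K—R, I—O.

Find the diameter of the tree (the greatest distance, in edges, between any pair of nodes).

A longest path is O–I–E–M–J–F–G–R–A–D–B–Q–N, with 12 edges.

12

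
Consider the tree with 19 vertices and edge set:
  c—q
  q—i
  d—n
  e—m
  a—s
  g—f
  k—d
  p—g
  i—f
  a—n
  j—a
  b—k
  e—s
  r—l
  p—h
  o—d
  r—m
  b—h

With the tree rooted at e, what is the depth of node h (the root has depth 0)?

Climbing from h to the root: h–b–k–d–n–a–s–e. That's 7 steps.

7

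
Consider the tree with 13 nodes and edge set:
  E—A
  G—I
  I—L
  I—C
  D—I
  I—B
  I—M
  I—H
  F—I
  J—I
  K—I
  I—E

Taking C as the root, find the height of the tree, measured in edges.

3

A sits deepest: C–I–E–A — 3 edges from the root.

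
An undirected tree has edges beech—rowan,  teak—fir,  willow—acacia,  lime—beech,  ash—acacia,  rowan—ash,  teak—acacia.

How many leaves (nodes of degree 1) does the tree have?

3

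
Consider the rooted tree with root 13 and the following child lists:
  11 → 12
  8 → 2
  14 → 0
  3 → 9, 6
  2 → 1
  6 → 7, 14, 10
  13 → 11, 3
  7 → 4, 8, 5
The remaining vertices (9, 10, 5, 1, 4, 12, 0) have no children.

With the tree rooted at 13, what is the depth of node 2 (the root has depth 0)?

5

Climbing from 2 to the root: 2 → 8 → 7 → 6 → 3 → 13. That's 5 steps.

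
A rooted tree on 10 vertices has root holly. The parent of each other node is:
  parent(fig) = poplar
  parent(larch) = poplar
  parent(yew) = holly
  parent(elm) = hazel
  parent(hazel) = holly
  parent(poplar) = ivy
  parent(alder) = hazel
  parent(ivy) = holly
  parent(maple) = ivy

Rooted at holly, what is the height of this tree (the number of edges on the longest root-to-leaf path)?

3

A deepest node is larch, reached by holly – ivy – poplar – larch.
That path has 3 edges, so the height is 3.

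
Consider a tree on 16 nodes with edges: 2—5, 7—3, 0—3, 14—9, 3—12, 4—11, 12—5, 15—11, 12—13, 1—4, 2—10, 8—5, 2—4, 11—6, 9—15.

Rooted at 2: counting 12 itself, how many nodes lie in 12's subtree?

Descendants of 12 (including itself): 12, 13, 3, 7, 0. That's 5.

5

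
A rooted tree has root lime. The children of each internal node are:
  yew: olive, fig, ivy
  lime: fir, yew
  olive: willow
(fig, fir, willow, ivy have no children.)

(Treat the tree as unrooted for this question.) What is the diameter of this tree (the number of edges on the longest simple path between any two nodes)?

Starting from fir, a farthest node is willow at distance 4.
One longest path: fir – lime – yew – olive – willow.
So the diameter is 4.

4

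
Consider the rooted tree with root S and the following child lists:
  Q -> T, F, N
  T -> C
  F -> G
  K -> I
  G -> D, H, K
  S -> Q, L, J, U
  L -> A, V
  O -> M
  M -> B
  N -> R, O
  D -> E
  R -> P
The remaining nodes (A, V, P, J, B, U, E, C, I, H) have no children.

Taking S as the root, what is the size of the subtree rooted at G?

6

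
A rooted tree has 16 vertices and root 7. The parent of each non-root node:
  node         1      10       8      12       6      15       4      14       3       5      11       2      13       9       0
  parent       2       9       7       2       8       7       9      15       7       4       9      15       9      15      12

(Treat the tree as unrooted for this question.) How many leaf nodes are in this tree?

9

The leaves are 0, 1, 3, 5, 6, 10, 11, 13, 14.
That is 9 leaves.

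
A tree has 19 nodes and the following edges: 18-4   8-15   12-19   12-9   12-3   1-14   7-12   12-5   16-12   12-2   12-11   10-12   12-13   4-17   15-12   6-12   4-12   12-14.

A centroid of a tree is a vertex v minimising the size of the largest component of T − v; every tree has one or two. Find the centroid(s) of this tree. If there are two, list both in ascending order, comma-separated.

Delete 12: the remaining components have sizes 3, 2, 2, 1, 1, 1, 1, 1, 1, 1, 1, 1, 1, 1. Max 3 ≤ 9, so 12 is a centroid.
Every other node leaves some component of size > 9, so the centroid is unique.

12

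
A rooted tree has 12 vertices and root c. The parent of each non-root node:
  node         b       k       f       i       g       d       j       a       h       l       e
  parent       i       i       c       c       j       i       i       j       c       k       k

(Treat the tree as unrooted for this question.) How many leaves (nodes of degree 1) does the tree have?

The leaves are a, b, d, e, f, g, h, l.
That is 8 leaves.

8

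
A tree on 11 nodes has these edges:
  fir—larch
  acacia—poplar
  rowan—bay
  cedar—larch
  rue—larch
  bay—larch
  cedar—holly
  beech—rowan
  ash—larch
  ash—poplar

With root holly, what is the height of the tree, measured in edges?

5

A deepest node is acacia, reached by holly – cedar – larch – ash – poplar – acacia.
That path has 5 edges, so the height is 5.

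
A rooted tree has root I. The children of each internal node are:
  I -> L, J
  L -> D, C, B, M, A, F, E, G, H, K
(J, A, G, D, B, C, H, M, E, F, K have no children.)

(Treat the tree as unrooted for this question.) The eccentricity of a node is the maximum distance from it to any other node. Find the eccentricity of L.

2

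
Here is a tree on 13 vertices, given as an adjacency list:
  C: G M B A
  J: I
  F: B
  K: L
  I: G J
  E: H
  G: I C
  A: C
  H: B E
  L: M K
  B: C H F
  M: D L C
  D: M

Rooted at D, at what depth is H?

D – M – C – B – H — 4 edges.

4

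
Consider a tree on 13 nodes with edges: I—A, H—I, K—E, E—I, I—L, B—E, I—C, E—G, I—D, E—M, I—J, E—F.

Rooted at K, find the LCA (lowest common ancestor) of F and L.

E

F's ancestor chain is F, E, K and L's is L, I, E, K; they first meet at E.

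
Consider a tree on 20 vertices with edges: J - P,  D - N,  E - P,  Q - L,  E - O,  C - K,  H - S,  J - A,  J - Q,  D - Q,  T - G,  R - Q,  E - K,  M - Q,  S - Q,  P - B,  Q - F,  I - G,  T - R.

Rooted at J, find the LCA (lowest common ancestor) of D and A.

J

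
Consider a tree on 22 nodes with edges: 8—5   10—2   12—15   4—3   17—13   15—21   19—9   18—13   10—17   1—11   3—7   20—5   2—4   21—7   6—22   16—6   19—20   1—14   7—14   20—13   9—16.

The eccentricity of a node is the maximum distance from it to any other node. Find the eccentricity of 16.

13

The node farthest from 16 is 11 (12 also at distance 13), via 16 – 9 – 19 – 20 – 13 – 17 – 10 – 2 – 4 – 3 – 7 – 14 – 1 – 11 — 13 edges.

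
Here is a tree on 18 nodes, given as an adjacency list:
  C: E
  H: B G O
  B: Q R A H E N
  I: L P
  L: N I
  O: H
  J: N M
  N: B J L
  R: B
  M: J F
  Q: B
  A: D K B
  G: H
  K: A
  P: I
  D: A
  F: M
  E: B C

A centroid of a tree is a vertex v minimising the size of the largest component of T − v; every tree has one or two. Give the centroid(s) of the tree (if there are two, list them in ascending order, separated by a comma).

B

If B is removed the pieces have sizes 7, 3, 3, 2, 1, 1, all ≤ ⌊18/2⌋ = 9.
Every other node leaves some component of size > 9, so the centroid is unique.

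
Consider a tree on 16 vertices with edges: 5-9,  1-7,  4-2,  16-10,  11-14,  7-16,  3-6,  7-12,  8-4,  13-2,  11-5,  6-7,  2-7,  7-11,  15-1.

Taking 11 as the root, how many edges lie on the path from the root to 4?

11 → 7 → 2 → 4 — 3 edges.

3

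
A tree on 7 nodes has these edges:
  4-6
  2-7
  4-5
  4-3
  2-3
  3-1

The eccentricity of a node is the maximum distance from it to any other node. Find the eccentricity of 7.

A farthest node from 7 is 5 (6 also at distance 4).
The path 7–2–3–4–5 has 4 edges.

4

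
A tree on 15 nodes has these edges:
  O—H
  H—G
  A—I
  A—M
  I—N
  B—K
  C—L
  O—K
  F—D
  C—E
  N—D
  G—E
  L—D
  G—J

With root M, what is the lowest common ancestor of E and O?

E

E's ancestor chain is E, C, L, D, N, I, A, M and O's is O, H, G, E, C, L, D, N, I, A, M; they first meet at E.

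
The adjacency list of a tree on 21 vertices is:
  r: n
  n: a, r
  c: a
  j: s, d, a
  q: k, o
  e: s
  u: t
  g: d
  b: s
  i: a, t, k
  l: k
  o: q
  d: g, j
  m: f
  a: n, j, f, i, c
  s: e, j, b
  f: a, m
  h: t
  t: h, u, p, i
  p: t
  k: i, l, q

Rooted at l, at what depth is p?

l → k → i → t → p — 4 edges.

4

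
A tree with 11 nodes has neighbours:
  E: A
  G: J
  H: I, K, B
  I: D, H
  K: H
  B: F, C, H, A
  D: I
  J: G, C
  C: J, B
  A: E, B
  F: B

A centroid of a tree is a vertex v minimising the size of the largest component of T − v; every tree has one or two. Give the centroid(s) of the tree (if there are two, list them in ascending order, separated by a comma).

B

Removing B splits the tree into components of sizes 4, 3, 2, 1; the largest is 4 ≤ ⌊11/2⌋ = 5.
Every other node leaves some component of size > 5, so the centroid is unique.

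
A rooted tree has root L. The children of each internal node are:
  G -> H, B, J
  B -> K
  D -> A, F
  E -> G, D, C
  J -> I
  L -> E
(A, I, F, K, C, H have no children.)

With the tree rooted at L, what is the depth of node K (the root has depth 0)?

4

Path from L to K: L → E → G → B → K, which has 4 edges.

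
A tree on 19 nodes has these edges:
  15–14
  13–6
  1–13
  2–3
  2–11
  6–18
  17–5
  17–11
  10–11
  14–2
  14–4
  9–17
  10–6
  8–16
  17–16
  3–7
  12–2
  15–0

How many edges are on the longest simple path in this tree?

8

BFS from 0 reaches 1 last, at distance 8; BFS from 1 confirms no node is farther.
Path: 0 - 15 - 14 - 2 - 11 - 10 - 6 - 13 - 1.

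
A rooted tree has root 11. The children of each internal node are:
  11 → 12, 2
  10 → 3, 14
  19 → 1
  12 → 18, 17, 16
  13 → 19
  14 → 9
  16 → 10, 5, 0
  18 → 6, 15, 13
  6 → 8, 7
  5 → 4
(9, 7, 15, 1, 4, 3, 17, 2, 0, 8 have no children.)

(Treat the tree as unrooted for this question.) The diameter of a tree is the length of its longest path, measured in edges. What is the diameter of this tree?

8

Starting from 1, a farthest node is 9 at distance 8.
One longest path: 1 - 19 - 13 - 18 - 12 - 16 - 10 - 14 - 9.
So the diameter is 8.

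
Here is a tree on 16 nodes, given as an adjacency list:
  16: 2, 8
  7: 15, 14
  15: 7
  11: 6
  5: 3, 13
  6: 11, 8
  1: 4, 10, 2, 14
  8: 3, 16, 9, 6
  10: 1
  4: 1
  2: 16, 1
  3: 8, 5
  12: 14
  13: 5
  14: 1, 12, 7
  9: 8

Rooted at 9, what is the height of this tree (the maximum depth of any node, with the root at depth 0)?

7

The longest root-to-leaf path is 9-8-16-2-1-14-7-15 (7 edges).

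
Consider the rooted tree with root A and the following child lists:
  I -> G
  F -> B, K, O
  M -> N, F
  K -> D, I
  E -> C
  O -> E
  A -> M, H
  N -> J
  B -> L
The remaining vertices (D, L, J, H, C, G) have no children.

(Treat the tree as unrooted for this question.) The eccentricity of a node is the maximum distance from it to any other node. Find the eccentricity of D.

5

A farthest node from D is J (C, H also at distance 5).
The path D–K–F–M–N–J has 5 edges.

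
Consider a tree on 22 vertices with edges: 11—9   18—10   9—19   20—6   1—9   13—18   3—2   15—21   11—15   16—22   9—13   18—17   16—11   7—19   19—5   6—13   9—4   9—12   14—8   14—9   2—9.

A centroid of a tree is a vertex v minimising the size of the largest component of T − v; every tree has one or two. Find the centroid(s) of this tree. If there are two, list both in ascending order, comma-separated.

If 9 is removed the pieces have sizes 6, 5, 3, 2, 2, 1, 1, 1, all ≤ ⌊22/2⌋ = 11.
No neighbour of 9 does as well, so 9 is the unique centroid.

9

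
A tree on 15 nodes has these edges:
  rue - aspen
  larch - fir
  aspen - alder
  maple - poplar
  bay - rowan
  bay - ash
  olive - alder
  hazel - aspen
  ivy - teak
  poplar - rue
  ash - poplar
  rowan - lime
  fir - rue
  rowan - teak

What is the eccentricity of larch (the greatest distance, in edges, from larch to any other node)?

A farthest node from larch is ivy.
The path larch – fir – rue – poplar – ash – bay – rowan – teak – ivy has 8 edges.

8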